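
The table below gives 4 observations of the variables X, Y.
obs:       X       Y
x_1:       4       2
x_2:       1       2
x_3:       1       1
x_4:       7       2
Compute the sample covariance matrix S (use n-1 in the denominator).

Step 1 — column means:
  mean(X) = (4 + 1 + 1 + 7) / 4 = 13/4 = 3.25
  mean(Y) = (2 + 2 + 1 + 2) / 4 = 7/4 = 1.75

Step 2 — sample covariance S[i,j] = (1/(n-1)) · Σ_k (x_{k,i} - mean_i) · (x_{k,j} - mean_j), with n-1 = 3.
  S[X,X] = ((0.75)·(0.75) + (-2.25)·(-2.25) + (-2.25)·(-2.25) + (3.75)·(3.75)) / 3 = 24.75/3 = 8.25
  S[X,Y] = ((0.75)·(0.25) + (-2.25)·(0.25) + (-2.25)·(-0.75) + (3.75)·(0.25)) / 3 = 2.25/3 = 0.75
  S[Y,Y] = ((0.25)·(0.25) + (0.25)·(0.25) + (-0.75)·(-0.75) + (0.25)·(0.25)) / 3 = 0.75/3 = 0.25

S is symmetric (S[j,i] = S[i,j]). Assembling:

S = [[8.25, 0.75],
 [0.75, 0.25]]


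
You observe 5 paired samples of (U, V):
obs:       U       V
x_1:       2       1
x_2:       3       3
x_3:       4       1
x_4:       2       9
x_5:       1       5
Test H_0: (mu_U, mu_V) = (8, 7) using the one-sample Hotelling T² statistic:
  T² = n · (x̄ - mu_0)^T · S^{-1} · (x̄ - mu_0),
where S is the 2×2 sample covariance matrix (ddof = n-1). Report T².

Step 1 — sample mean vector:
  mean(U) = (2 + 3 + 4 + 2 + 1) / 5 = 12/5 = 2.4
  mean(V) = (1 + 3 + 1 + 9 + 5) / 5 = 19/5 = 3.8
  x̄ = (2.4, 3.8),  deviation x̄ - mu_0 = (2.4, 3.8) - (8, 7) = (-5.6, -3.2).

Step 2 — sample covariance matrix, S[i,j] = (1/(n-1)) · Σ_k (x_{k,i} - mean_i) · (x_{k,j} - mean_j), divisor n-1 = 4:
  S[U,U] = ((-0.4)·(-0.4) + (0.6)·(0.6) + (1.6)·(1.6) + (-0.4)·(-0.4) + (-1.4)·(-1.4)) / 4 = 5.2/4 = 1.3
  S[U,V] = ((-0.4)·(-2.8) + (0.6)·(-0.8) + (1.6)·(-2.8) + (-0.4)·(5.2) + (-1.4)·(1.2)) / 4 = -7.6/4 = -1.9
  S[V,V] = ((-2.8)·(-2.8) + (-0.8)·(-0.8) + (-2.8)·(-2.8) + (5.2)·(5.2) + (1.2)·(1.2)) / 4 = 44.8/4 = 11.2
  S = [[1.3, -1.9],
 [-1.9, 11.2]].

Step 3 — invert S. det(S) = 1.3·11.2 - (-1.9)² = 10.95.
  S^{-1} = (1/det) · [[d, -b], [-b, a]] = [[1.0228, 0.1735],
 [0.1735, 0.1187]].

Step 4 — quadratic form (x̄ - mu_0)^T · S^{-1} · (x̄ - mu_0):
  S^{-1} · (x̄ - mu_0) = (-6.2831, -1.3516),
  (x̄ - mu_0)^T · [...] = (-5.6)·(-6.2831) + (-3.2)·(-1.3516) = 39.5105.

Step 5 — scale by n: T² = 5 · 39.5105 = 197.5525.

T² ≈ 197.5525


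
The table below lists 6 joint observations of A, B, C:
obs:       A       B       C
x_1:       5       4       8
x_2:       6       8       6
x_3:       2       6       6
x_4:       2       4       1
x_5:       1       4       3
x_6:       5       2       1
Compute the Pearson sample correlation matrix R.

Step 1 — column means:
  mean(A) = (5 + 6 + 2 + 2 + 1 + 5) / 6 = 21/6 = 3.5
  mean(B) = (4 + 8 + 6 + 4 + 4 + 2) / 6 = 28/6 = 4.6667
  mean(C) = (8 + 6 + 6 + 1 + 3 + 1) / 6 = 25/6 = 4.1667

Step 2 — sample variances and covariances s[i,j] = (1/(n-1)) · Σ_k (x_{k,i} - mean_i) · (x_{k,j} - mean_j), with n-1 = 5:
  s[A,A] = ((1.5)·(1.5) + (2.5)·(2.5) + (-1.5)·(-1.5) + (-1.5)·(-1.5) + (-2.5)·(-2.5) + (1.5)·(1.5)) / 5 = 21.5/5 = 4.3
  s[A,B] = ((1.5)·(-0.6667) + (2.5)·(3.3333) + (-1.5)·(1.3333) + (-1.5)·(-0.6667) + (-2.5)·(-0.6667) + (1.5)·(-2.6667)) / 5 = 4/5 = 0.8
  s[A,C] = ((1.5)·(3.8333) + (2.5)·(1.8333) + (-1.5)·(1.8333) + (-1.5)·(-3.1667) + (-2.5)·(-1.1667) + (1.5)·(-3.1667)) / 5 = 10.5/5 = 2.1
  s[B,B] = ((-0.6667)·(-0.6667) + (3.3333)·(3.3333) + (1.3333)·(1.3333) + (-0.6667)·(-0.6667) + (-0.6667)·(-0.6667) + (-2.6667)·(-2.6667)) / 5 = 21.3333/5 = 4.2667
  s[B,C] = ((-0.6667)·(3.8333) + (3.3333)·(1.8333) + (1.3333)·(1.8333) + (-0.6667)·(-3.1667) + (-0.6667)·(-1.1667) + (-2.6667)·(-3.1667)) / 5 = 17.3333/5 = 3.4667
  s[C,C] = ((3.8333)·(3.8333) + (1.8333)·(1.8333) + (1.8333)·(1.8333) + (-3.1667)·(-3.1667) + (-1.1667)·(-1.1667) + (-3.1667)·(-3.1667)) / 5 = 42.8333/5 = 8.5667
  Sample standard deviations s_i = √(s[i,i]):
  s(A) = √(4.3) = 2.0736
  s(B) = √(4.2667) = 2.0656
  s(C) = √(8.5667) = 2.9269

Step 3 — r_{ij} = s_{ij} / (s_i · s_j):
  r[A,A] = 1 (diagonal).
  r[A,B] = 0.8 / (2.0736 · 2.0656) = 0.8 / 4.2833 = 0.1868
  r[A,C] = 2.1 / (2.0736 · 2.9269) = 2.1 / 6.0693 = 0.346
  r[B,B] = 1 (diagonal).
  r[B,C] = 3.4667 / (2.0656 · 2.9269) = 3.4667 / 6.0458 = 0.5734
  r[C,C] = 1 (diagonal).

R is symmetric with unit diagonal. Assembling:

R = [[1, 0.1868, 0.346],
 [0.1868, 1, 0.5734],
 [0.346, 0.5734, 1]]


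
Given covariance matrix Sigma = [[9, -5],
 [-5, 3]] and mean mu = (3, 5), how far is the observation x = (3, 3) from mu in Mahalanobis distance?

Step 1 — centre the observation: (x - mu) = (0, -2).

Step 2 — invert Sigma. det(Sigma) = 9·3 - (-5)² = 2.
  Sigma^{-1} = (1/det) · [[d, -b], [-b, a]] = [[1.5, 2.5],
 [2.5, 4.5]].

Step 3 — form the quadratic (x - mu)^T · Sigma^{-1} · (x - mu):
  Sigma^{-1} · (x - mu) = (-5, -9).
  (x - mu)^T · [Sigma^{-1} · (x - mu)] = (0)·(-5) + (-2)·(-9) = 18.

Step 4 — take square root: d = √(18) ≈ 4.2426.

d(x, mu) = √(18) ≈ 4.2426


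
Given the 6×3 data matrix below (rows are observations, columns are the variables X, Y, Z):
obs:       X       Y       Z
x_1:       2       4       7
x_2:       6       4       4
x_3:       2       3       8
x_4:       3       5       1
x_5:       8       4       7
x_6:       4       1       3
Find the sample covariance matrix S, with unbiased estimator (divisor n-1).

Step 1 — column means:
  mean(X) = (2 + 6 + 2 + 3 + 8 + 4) / 6 = 25/6 = 4.1667
  mean(Y) = (4 + 4 + 3 + 5 + 4 + 1) / 6 = 21/6 = 3.5
  mean(Z) = (7 + 4 + 8 + 1 + 7 + 3) / 6 = 30/6 = 5

Step 2 — sample covariance S[i,j] = (1/(n-1)) · Σ_k (x_{k,i} - mean_i) · (x_{k,j} - mean_j), with n-1 = 5.
  S[X,X] = ((-2.1667)·(-2.1667) + (1.8333)·(1.8333) + (-2.1667)·(-2.1667) + (-1.1667)·(-1.1667) + (3.8333)·(3.8333) + (-0.1667)·(-0.1667)) / 5 = 28.8333/5 = 5.7667
  S[X,Y] = ((-2.1667)·(0.5) + (1.8333)·(0.5) + (-2.1667)·(-0.5) + (-1.1667)·(1.5) + (3.8333)·(0.5) + (-0.1667)·(-2.5)) / 5 = 1.5/5 = 0.3
  S[X,Z] = ((-2.1667)·(2) + (1.8333)·(-1) + (-2.1667)·(3) + (-1.1667)·(-4) + (3.8333)·(2) + (-0.1667)·(-2)) / 5 = 0/5 = 0
  S[Y,Y] = ((0.5)·(0.5) + (0.5)·(0.5) + (-0.5)·(-0.5) + (1.5)·(1.5) + (0.5)·(0.5) + (-2.5)·(-2.5)) / 5 = 9.5/5 = 1.9
  S[Y,Z] = ((0.5)·(2) + (0.5)·(-1) + (-0.5)·(3) + (1.5)·(-4) + (0.5)·(2) + (-2.5)·(-2)) / 5 = -1/5 = -0.2
  S[Z,Z] = ((2)·(2) + (-1)·(-1) + (3)·(3) + (-4)·(-4) + (2)·(2) + (-2)·(-2)) / 5 = 38/5 = 7.6

S is symmetric (S[j,i] = S[i,j]). Assembling:

S = [[5.7667, 0.3, 0],
 [0.3, 1.9, -0.2],
 [0, -0.2, 7.6]]


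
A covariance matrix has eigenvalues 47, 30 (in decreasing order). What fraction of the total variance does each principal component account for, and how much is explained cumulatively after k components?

Step 1 — total variance = trace(Sigma) = Σ λ_i = 47 + 30 = 77.

Step 2 — fraction explained by component i = λ_i / Σ λ:
  PC1: 47/77 = 0.6104
  PC2: 30/77 = 0.3896

Step 3 — cumulative fraction after k components = (λ_1 + ... + λ_k) / Σ λ:
  k = 1: 47/77 = 0.6104
  k = 2: (47 + 30)/77 = 77/77 = 1

Summary (fraction, with percent):

explained: PC1 0.6104 (61.04%), PC2 0.3896 (38.96%);  cumulative: 0.6104, 1


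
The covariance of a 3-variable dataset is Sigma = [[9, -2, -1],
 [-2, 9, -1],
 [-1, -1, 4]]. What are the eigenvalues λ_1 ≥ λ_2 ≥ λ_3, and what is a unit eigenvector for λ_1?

Step 1 — characteristic polynomial p(λ) = det(λI - Sigma) = λ³ - tr·λ² + c_1·λ - det, where tr = trace, c_1 = sum of the principal 2×2 minors, det = det(Sigma):
  tr = 9 + 9 + 4 = 22,
  c_1 = (9·9 - (-2)²) + (9·4 - (-1)²) + (9·4 - (-1)²) = 77 + 35 + 35 = 147,
  det = 9·(9·4 - (-1)²) - (-2)·((-2)·4 - (-1)·(-1)) + (-1)·((-2)·(-1) - 9·(-1)) = 9·(35) - (-2)·(-9) + (-1)·(11) = 286.
  So p(λ) = λ³ - 22λ² + 147λ - 286.
Step 2 — look for an integer root (rational root theorem: any rational root is an integer divisor of 286). Testing λ = 11:
  p(11) = 1331 - 2662 + 1617 - 286 = 0  ✓
  Dividing out (λ - 11): p(λ) = (λ - 11)(λ² - 11λ + 26).
Step 3 — remaining eigenvalues from the quadratic λ² - 11λ + 26 = 0:
  Δ = 11² - 4·26 = 121 - 104 = 17,  λ = (11 ± √17)/2 = (11 ± 4.1231)/2 ≈ 7.5616 or 3.4384.
  Sorted: λ_1 = 11,  λ_2 = 7.5616,  λ_3 = 3.4384  (check: sum = 22 = tr ✓).

Step 4 — unit eigenvector for λ_1 = 11: v spans the null space of (Sigma - λ_1 I), whose rows are
  r_1 = (-2, -2, -1),  r_2 = (-2, -2, -1),  r_3 = (-1, -1, -7).
  v is orthogonal to every row, so take v ∝ r_1 × r_3 = ((-2)·(-7) - (-1)·(-1), (-1)·(-1) - (-2)·(-7), (-2)·(-1) - (-2)·(-1)) = (13, -13, 0).
  Rescale (divide by 13): u = (1, -1, 0).
  ||u|| = √((1)² + (-1)² + (0)²) = √(2) ≈ 1.4142,  v_1 = u/||u|| ≈ (0.7071, -0.7071, 0) (||v_1|| = 1).

λ_1 = 11,  λ_2 = 7.5616,  λ_3 = 3.4384;  v_1 ≈ (0.7071, -0.7071, 0)


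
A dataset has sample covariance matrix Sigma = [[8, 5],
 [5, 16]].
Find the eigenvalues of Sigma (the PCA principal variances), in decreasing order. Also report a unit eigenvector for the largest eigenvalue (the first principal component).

Step 1 — characteristic polynomial of 2×2 Sigma:
  det(Sigma - λI) = λ² - trace · λ + det = 0.
  trace = 8 + 16 = 24, det = 8·16 - (5)² = 103.
Step 2 — discriminant:
  Δ = trace² - 4·det = 576 - 412 = 164.
Step 3 — eigenvalues:
  λ = (trace ± √Δ)/2 = (24 ± 12.8062)/2,
  λ_1 = 18.4031,  λ_2 = 5.5969.

Step 4 — unit eigenvector for λ_1: solve (Sigma - λ_1 I)v = 0. First row:
  (8 - 18.4031)·v_x + (5)·v_y = 0, i.e. (-10.4031)·v_x + (5)·v_y = 0,
  so v ∝ (b, λ_1 - a) = (5, 10.4031) = u.
  ||u|| = √((5)² + (10.4031)²) = √(133.225) ≈ 11.5423,
  v_1 = u/||u|| ≈ (0.4332, 0.9013) (||v_1|| = 1).

λ_1 = 18.4031,  λ_2 = 5.5969;  v_1 ≈ (0.4332, 0.9013)


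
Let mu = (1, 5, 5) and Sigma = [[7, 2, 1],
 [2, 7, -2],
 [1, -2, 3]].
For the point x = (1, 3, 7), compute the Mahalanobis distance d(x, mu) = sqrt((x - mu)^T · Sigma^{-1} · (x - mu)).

Step 1 — centre the observation: (x - mu) = (0, -2, 2).

Step 2 — invert Sigma (cofactor / det for 3×3, or solve directly):
  Sigma^{-1} = [[0.1848, -0.087, -0.1196],
 [-0.087, 0.2174, 0.1739],
 [-0.1196, 0.1739, 0.4891]].

Step 3 — form the quadratic (x - mu)^T · Sigma^{-1} · (x - mu):
  Sigma^{-1} · (x - mu) = (-0.0652, -0.087, 0.6304).
  (x - mu)^T · [Sigma^{-1} · (x - mu)] = (0)·(-0.0652) + (-2)·(-0.087) + (2)·(0.6304) = 1.4348.

Step 4 — take square root: d = √(1.4348) ≈ 1.1978.

d(x, mu) = √(1.4348) ≈ 1.1978


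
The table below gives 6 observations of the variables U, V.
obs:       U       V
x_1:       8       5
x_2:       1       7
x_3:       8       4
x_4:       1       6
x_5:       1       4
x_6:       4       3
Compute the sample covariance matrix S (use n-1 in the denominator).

Step 1 — column means:
  mean(U) = (8 + 1 + 8 + 1 + 1 + 4) / 6 = 23/6 = 3.8333
  mean(V) = (5 + 7 + 4 + 6 + 4 + 3) / 6 = 29/6 = 4.8333

Step 2 — sample covariance S[i,j] = (1/(n-1)) · Σ_k (x_{k,i} - mean_i) · (x_{k,j} - mean_j), with n-1 = 5.
  S[U,U] = ((4.1667)·(4.1667) + (-2.8333)·(-2.8333) + (4.1667)·(4.1667) + (-2.8333)·(-2.8333) + (-2.8333)·(-2.8333) + (0.1667)·(0.1667)) / 5 = 58.8333/5 = 11.7667
  S[U,V] = ((4.1667)·(0.1667) + (-2.8333)·(2.1667) + (4.1667)·(-0.8333) + (-2.8333)·(1.1667) + (-2.8333)·(-0.8333) + (0.1667)·(-1.8333)) / 5 = -10.1667/5 = -2.0333
  S[V,V] = ((0.1667)·(0.1667) + (2.1667)·(2.1667) + (-0.8333)·(-0.8333) + (1.1667)·(1.1667) + (-0.8333)·(-0.8333) + (-1.8333)·(-1.8333)) / 5 = 10.8333/5 = 2.1667

S is symmetric (S[j,i] = S[i,j]). Assembling:

S = [[11.7667, -2.0333],
 [-2.0333, 2.1667]]


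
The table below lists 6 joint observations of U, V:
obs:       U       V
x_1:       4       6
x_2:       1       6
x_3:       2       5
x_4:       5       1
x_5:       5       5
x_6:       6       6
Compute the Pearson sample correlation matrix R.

Step 1 — column means:
  mean(U) = (4 + 1 + 2 + 5 + 5 + 6) / 6 = 23/6 = 3.8333
  mean(V) = (6 + 6 + 5 + 1 + 5 + 6) / 6 = 29/6 = 4.8333

Step 2 — sample variances and covariances s[i,j] = (1/(n-1)) · Σ_k (x_{k,i} - mean_i) · (x_{k,j} - mean_j), with n-1 = 5:
  s[U,U] = ((0.1667)·(0.1667) + (-2.8333)·(-2.8333) + (-1.8333)·(-1.8333) + (1.1667)·(1.1667) + (1.1667)·(1.1667) + (2.1667)·(2.1667)) / 5 = 18.8333/5 = 3.7667
  s[U,V] = ((0.1667)·(1.1667) + (-2.8333)·(1.1667) + (-1.8333)·(0.1667) + (1.1667)·(-3.8333) + (1.1667)·(0.1667) + (2.1667)·(1.1667)) / 5 = -5.1667/5 = -1.0333
  s[V,V] = ((1.1667)·(1.1667) + (1.1667)·(1.1667) + (0.1667)·(0.1667) + (-3.8333)·(-3.8333) + (0.1667)·(0.1667) + (1.1667)·(1.1667)) / 5 = 18.8333/5 = 3.7667
  Sample standard deviations s_i = √(s[i,i]):
  s(U) = √(3.7667) = 1.9408
  s(V) = √(3.7667) = 1.9408

Step 3 — r_{ij} = s_{ij} / (s_i · s_j):
  r[U,U] = 1 (diagonal).
  r[U,V] = -1.0333 / (1.9408 · 1.9408) = -1.0333 / 3.7667 = -0.2743
  r[V,V] = 1 (diagonal).

R is symmetric with unit diagonal. Assembling:

R = [[1, -0.2743],
 [-0.2743, 1]]


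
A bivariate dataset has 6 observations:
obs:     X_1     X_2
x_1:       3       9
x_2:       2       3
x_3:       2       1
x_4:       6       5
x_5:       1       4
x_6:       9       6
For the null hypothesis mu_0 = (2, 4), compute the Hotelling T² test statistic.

Step 1 — sample mean vector:
  mean(X_1) = (3 + 2 + 2 + 6 + 1 + 9) / 6 = 23/6 = 3.8333
  mean(X_2) = (9 + 3 + 1 + 5 + 4 + 6) / 6 = 28/6 = 4.6667
  x̄ = (3.8333, 4.6667),  deviation x̄ - mu_0 = (3.8333, 4.6667) - (2, 4) = (1.8333, 0.6667).

Step 2 — sample covariance matrix, S[i,j] = (1/(n-1)) · Σ_k (x_{k,i} - mean_i) · (x_{k,j} - mean_j), divisor n-1 = 5:
  S[X_1,X_1] = ((-0.8333)·(-0.8333) + (-1.8333)·(-1.8333) + (-1.8333)·(-1.8333) + (2.1667)·(2.1667) + (-2.8333)·(-2.8333) + (5.1667)·(5.1667)) / 5 = 46.8333/5 = 9.3667
  S[X_1,X_2] = ((-0.8333)·(4.3333) + (-1.8333)·(-1.6667) + (-1.8333)·(-3.6667) + (2.1667)·(0.3333) + (-2.8333)·(-0.6667) + (5.1667)·(1.3333)) / 5 = 15.6667/5 = 3.1333
  S[X_2,X_2] = ((4.3333)·(4.3333) + (-1.6667)·(-1.6667) + (-3.6667)·(-3.6667) + (0.3333)·(0.3333) + (-0.6667)·(-0.6667) + (1.3333)·(1.3333)) / 5 = 37.3333/5 = 7.4667
  S = [[9.3667, 3.1333],
 [3.1333, 7.4667]].

Step 3 — invert S. det(S) = 9.3667·7.4667 - (3.1333)² = 60.12.
  S^{-1} = (1/det) · [[d, -b], [-b, a]] = [[0.1242, -0.0521],
 [-0.0521, 0.1558]].

Step 4 — quadratic form (x̄ - mu_0)^T · S^{-1} · (x̄ - mu_0):
  S^{-1} · (x̄ - mu_0) = (0.1929, 0.0083),
  (x̄ - mu_0)^T · [...] = (1.8333)·(0.1929) + (0.6667)·(0.0083) = 0.3593.

Step 5 — scale by n: T² = 6 · 0.3593 = 2.1557.

T² ≈ 2.1557


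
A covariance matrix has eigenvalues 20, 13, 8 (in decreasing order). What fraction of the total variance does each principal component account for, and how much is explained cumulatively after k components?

Step 1 — total variance = trace(Sigma) = Σ λ_i = 20 + 13 + 8 = 41.

Step 2 — fraction explained by component i = λ_i / Σ λ:
  PC1: 20/41 = 0.4878
  PC2: 13/41 = 0.3171
  PC3: 8/41 = 0.1951

Step 3 — cumulative fraction after k components = (λ_1 + ... + λ_k) / Σ λ:
  k = 1: 20/41 = 0.4878
  k = 2: (20 + 13)/41 = 33/41 = 0.8049
  k = 3: (20 + 13 + 8)/41 = 41/41 = 1

Summary (fraction, with percent):

explained: PC1 0.4878 (48.78%), PC2 0.3171 (31.71%), PC3 0.1951 (19.51%);  cumulative: 0.4878, 0.8049, 1


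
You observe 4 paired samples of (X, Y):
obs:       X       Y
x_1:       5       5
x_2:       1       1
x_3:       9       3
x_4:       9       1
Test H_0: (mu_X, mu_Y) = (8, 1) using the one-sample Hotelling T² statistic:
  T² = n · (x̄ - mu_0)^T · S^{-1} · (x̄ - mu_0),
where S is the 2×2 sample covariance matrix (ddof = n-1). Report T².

Step 1 — sample mean vector:
  mean(X) = (5 + 1 + 9 + 9) / 4 = 24/4 = 6
  mean(Y) = (5 + 1 + 3 + 1) / 4 = 10/4 = 2.5
  x̄ = (6, 2.5),  deviation x̄ - mu_0 = (6, 2.5) - (8, 1) = (-2, 1.5).

Step 2 — sample covariance matrix, S[i,j] = (1/(n-1)) · Σ_k (x_{k,i} - mean_i) · (x_{k,j} - mean_j), divisor n-1 = 3:
  S[X,X] = ((-1)·(-1) + (-5)·(-5) + (3)·(3) + (3)·(3)) / 3 = 44/3 = 14.6667
  S[X,Y] = ((-1)·(2.5) + (-5)·(-1.5) + (3)·(0.5) + (3)·(-1.5)) / 3 = 2/3 = 0.6667
  S[Y,Y] = ((2.5)·(2.5) + (-1.5)·(-1.5) + (0.5)·(0.5) + (-1.5)·(-1.5)) / 3 = 11/3 = 3.6667
  S = [[14.6667, 0.6667],
 [0.6667, 3.6667]].

Step 3 — invert S. det(S) = 14.6667·3.6667 - (0.6667)² = 53.3333.
  S^{-1} = (1/det) · [[d, -b], [-b, a]] = [[0.0688, -0.0125],
 [-0.0125, 0.275]].

Step 4 — quadratic form (x̄ - mu_0)^T · S^{-1} · (x̄ - mu_0):
  S^{-1} · (x̄ - mu_0) = (-0.1562, 0.4375),
  (x̄ - mu_0)^T · [...] = (-2)·(-0.1562) + (1.5)·(0.4375) = 0.9688.

Step 5 — scale by n: T² = 4 · 0.9688 = 3.875.

T² ≈ 3.875


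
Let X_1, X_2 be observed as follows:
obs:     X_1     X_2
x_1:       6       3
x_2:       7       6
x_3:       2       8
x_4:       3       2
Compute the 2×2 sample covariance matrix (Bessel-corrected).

Step 1 — column means:
  mean(X_1) = (6 + 7 + 2 + 3) / 4 = 18/4 = 4.5
  mean(X_2) = (3 + 6 + 8 + 2) / 4 = 19/4 = 4.75

Step 2 — sample covariance S[i,j] = (1/(n-1)) · Σ_k (x_{k,i} - mean_i) · (x_{k,j} - mean_j), with n-1 = 3.
  S[X_1,X_1] = ((1.5)·(1.5) + (2.5)·(2.5) + (-2.5)·(-2.5) + (-1.5)·(-1.5)) / 3 = 17/3 = 5.6667
  S[X_1,X_2] = ((1.5)·(-1.75) + (2.5)·(1.25) + (-2.5)·(3.25) + (-1.5)·(-2.75)) / 3 = -3.5/3 = -1.1667
  S[X_2,X_2] = ((-1.75)·(-1.75) + (1.25)·(1.25) + (3.25)·(3.25) + (-2.75)·(-2.75)) / 3 = 22.75/3 = 7.5833

S is symmetric (S[j,i] = S[i,j]). Assembling:

S = [[5.6667, -1.1667],
 [-1.1667, 7.5833]]


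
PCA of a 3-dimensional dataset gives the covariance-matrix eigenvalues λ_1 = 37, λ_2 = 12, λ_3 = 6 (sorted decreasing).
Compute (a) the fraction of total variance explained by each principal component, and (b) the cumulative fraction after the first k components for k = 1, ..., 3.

Step 1 — total variance = trace(Sigma) = Σ λ_i = 37 + 12 + 6 = 55.

Step 2 — fraction explained by component i = λ_i / Σ λ:
  PC1: 37/55 = 0.6727
  PC2: 12/55 = 0.2182
  PC3: 6/55 = 0.1091

Step 3 — cumulative fraction after k components = (λ_1 + ... + λ_k) / Σ λ:
  k = 1: 37/55 = 0.6727
  k = 2: (37 + 12)/55 = 49/55 = 0.8909
  k = 3: (37 + 12 + 6)/55 = 55/55 = 1

Summary (fraction, with percent):

explained: PC1 0.6727 (67.27%), PC2 0.2182 (21.82%), PC3 0.1091 (10.91%);  cumulative: 0.6727, 0.8909, 1


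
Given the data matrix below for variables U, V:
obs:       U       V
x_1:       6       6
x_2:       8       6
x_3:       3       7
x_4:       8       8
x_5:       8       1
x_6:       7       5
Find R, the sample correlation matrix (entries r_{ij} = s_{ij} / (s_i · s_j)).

Step 1 — column means:
  mean(U) = (6 + 8 + 3 + 8 + 8 + 7) / 6 = 40/6 = 6.6667
  mean(V) = (6 + 6 + 7 + 8 + 1 + 5) / 6 = 33/6 = 5.5

Step 2 — sample variances and covariances s[i,j] = (1/(n-1)) · Σ_k (x_{k,i} - mean_i) · (x_{k,j} - mean_j), with n-1 = 5:
  s[U,U] = ((-0.6667)·(-0.6667) + (1.3333)·(1.3333) + (-3.6667)·(-3.6667) + (1.3333)·(1.3333) + (1.3333)·(1.3333) + (0.3333)·(0.3333)) / 5 = 19.3333/5 = 3.8667
  s[U,V] = ((-0.6667)·(0.5) + (1.3333)·(0.5) + (-3.6667)·(1.5) + (1.3333)·(2.5) + (1.3333)·(-4.5) + (0.3333)·(-0.5)) / 5 = -8/5 = -1.6
  s[V,V] = ((0.5)·(0.5) + (0.5)·(0.5) + (1.5)·(1.5) + (2.5)·(2.5) + (-4.5)·(-4.5) + (-0.5)·(-0.5)) / 5 = 29.5/5 = 5.9
  Sample standard deviations s_i = √(s[i,i]):
  s(U) = √(3.8667) = 1.9664
  s(V) = √(5.9) = 2.429

Step 3 — r_{ij} = s_{ij} / (s_i · s_j):
  r[U,U] = 1 (diagonal).
  r[U,V] = -1.6 / (1.9664 · 2.429) = -1.6 / 4.7763 = -0.335
  r[V,V] = 1 (diagonal).

R is symmetric with unit diagonal. Assembling:

R = [[1, -0.335],
 [-0.335, 1]]


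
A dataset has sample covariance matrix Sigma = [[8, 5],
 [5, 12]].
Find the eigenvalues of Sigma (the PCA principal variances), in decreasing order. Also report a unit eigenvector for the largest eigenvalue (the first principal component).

Step 1 — characteristic polynomial of 2×2 Sigma:
  det(Sigma - λI) = λ² - trace · λ + det = 0.
  trace = 8 + 12 = 20, det = 8·12 - (5)² = 71.
Step 2 — discriminant:
  Δ = trace² - 4·det = 400 - 284 = 116.
Step 3 — eigenvalues:
  λ = (trace ± √Δ)/2 = (20 ± 10.7703)/2,
  λ_1 = 15.3852,  λ_2 = 4.6148.

Step 4 — unit eigenvector for λ_1: solve (Sigma - λ_1 I)v = 0. First row:
  (8 - 15.3852)·v_x + (5)·v_y = 0, i.e. (-7.3852)·v_x + (5)·v_y = 0,
  so v ∝ (b, λ_1 - a) = (5, 7.3852) = u.
  ||u|| = √((5)² + (7.3852)²) = √(79.5407) ≈ 8.9186,
  v_1 = u/||u|| ≈ (0.5606, 0.8281) (||v_1|| = 1).

λ_1 = 15.3852,  λ_2 = 4.6148;  v_1 ≈ (0.5606, 0.8281)


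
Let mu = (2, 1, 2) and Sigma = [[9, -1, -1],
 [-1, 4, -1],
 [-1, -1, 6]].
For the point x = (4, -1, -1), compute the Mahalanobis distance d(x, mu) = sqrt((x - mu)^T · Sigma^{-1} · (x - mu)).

Step 1 — centre the observation: (x - mu) = (2, -2, -3).

Step 2 — invert Sigma (cofactor / det for 3×3, or solve directly):
  Sigma^{-1} = [[0.1179, 0.0359, 0.0256],
 [0.0359, 0.2718, 0.0513],
 [0.0256, 0.0513, 0.1795]].

Step 3 — form the quadratic (x - mu)^T · Sigma^{-1} · (x - mu):
  Sigma^{-1} · (x - mu) = (0.0872, -0.6256, -0.5897).
  (x - mu)^T · [Sigma^{-1} · (x - mu)] = (2)·(0.0872) + (-2)·(-0.6256) + (-3)·(-0.5897) = 3.1949.

Step 4 — take square root: d = √(3.1949) ≈ 1.7874.

d(x, mu) = √(3.1949) ≈ 1.7874


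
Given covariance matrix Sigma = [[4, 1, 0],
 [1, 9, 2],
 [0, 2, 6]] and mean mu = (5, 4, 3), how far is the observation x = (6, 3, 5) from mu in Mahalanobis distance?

Step 1 — centre the observation: (x - mu) = (1, -1, 2).

Step 2 — invert Sigma (cofactor / det for 3×3, or solve directly):
  Sigma^{-1} = [[0.2577, -0.0309, 0.0103],
 [-0.0309, 0.1237, -0.0412],
 [0.0103, -0.0412, 0.1804]].

Step 3 — form the quadratic (x - mu)^T · Sigma^{-1} · (x - mu):
  Sigma^{-1} · (x - mu) = (0.3093, -0.2371, 0.4124).
  (x - mu)^T · [Sigma^{-1} · (x - mu)] = (1)·(0.3093) + (-1)·(-0.2371) + (2)·(0.4124) = 1.3711.

Step 4 — take square root: d = √(1.3711) ≈ 1.171.

d(x, mu) = √(1.3711) ≈ 1.171


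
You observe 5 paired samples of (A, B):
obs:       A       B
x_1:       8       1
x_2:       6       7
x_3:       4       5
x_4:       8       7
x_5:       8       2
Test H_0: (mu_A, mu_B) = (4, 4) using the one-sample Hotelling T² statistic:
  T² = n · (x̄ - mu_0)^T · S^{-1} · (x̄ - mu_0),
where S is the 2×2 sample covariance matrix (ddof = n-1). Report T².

Step 1 — sample mean vector:
  mean(A) = (8 + 6 + 4 + 8 + 8) / 5 = 34/5 = 6.8
  mean(B) = (1 + 7 + 5 + 7 + 2) / 5 = 22/5 = 4.4
  x̄ = (6.8, 4.4),  deviation x̄ - mu_0 = (6.8, 4.4) - (4, 4) = (2.8, 0.4).

Step 2 — sample covariance matrix, S[i,j] = (1/(n-1)) · Σ_k (x_{k,i} - mean_i) · (x_{k,j} - mean_j), divisor n-1 = 4:
  S[A,A] = ((1.2)·(1.2) + (-0.8)·(-0.8) + (-2.8)·(-2.8) + (1.2)·(1.2) + (1.2)·(1.2)) / 4 = 12.8/4 = 3.2
  S[A,B] = ((1.2)·(-3.4) + (-0.8)·(2.6) + (-2.8)·(0.6) + (1.2)·(2.6) + (1.2)·(-2.4)) / 4 = -7.6/4 = -1.9
  S[B,B] = ((-3.4)·(-3.4) + (2.6)·(2.6) + (0.6)·(0.6) + (2.6)·(2.6) + (-2.4)·(-2.4)) / 4 = 31.2/4 = 7.8
  S = [[3.2, -1.9],
 [-1.9, 7.8]].

Step 3 — invert S. det(S) = 3.2·7.8 - (-1.9)² = 21.35.
  S^{-1} = (1/det) · [[d, -b], [-b, a]] = [[0.3653, 0.089],
 [0.089, 0.1499]].

Step 4 — quadratic form (x̄ - mu_0)^T · S^{-1} · (x̄ - mu_0):
  S^{-1} · (x̄ - mu_0) = (1.0585, 0.3091),
  (x̄ - mu_0)^T · [...] = (2.8)·(1.0585) + (0.4)·(0.3091) = 3.0876.

Step 5 — scale by n: T² = 5 · 3.0876 = 15.4379.

T² ≈ 15.4379


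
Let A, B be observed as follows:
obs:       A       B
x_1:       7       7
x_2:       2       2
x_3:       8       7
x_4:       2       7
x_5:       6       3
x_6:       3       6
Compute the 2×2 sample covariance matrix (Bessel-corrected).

Step 1 — column means:
  mean(A) = (7 + 2 + 8 + 2 + 6 + 3) / 6 = 28/6 = 4.6667
  mean(B) = (7 + 2 + 7 + 7 + 3 + 6) / 6 = 32/6 = 5.3333

Step 2 — sample covariance S[i,j] = (1/(n-1)) · Σ_k (x_{k,i} - mean_i) · (x_{k,j} - mean_j), with n-1 = 5.
  S[A,A] = ((2.3333)·(2.3333) + (-2.6667)·(-2.6667) + (3.3333)·(3.3333) + (-2.6667)·(-2.6667) + (1.3333)·(1.3333) + (-1.6667)·(-1.6667)) / 5 = 35.3333/5 = 7.0667
  S[A,B] = ((2.3333)·(1.6667) + (-2.6667)·(-3.3333) + (3.3333)·(1.6667) + (-2.6667)·(1.6667) + (1.3333)·(-2.3333) + (-1.6667)·(0.6667)) / 5 = 9.6667/5 = 1.9333
  S[B,B] = ((1.6667)·(1.6667) + (-3.3333)·(-3.3333) + (1.6667)·(1.6667) + (1.6667)·(1.6667) + (-2.3333)·(-2.3333) + (0.6667)·(0.6667)) / 5 = 25.3333/5 = 5.0667

S is symmetric (S[j,i] = S[i,j]). Assembling:

S = [[7.0667, 1.9333],
 [1.9333, 5.0667]]


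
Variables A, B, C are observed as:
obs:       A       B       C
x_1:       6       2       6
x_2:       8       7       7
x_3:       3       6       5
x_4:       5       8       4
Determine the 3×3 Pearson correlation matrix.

Step 1 — column means:
  mean(A) = (6 + 8 + 3 + 5) / 4 = 22/4 = 5.5
  mean(B) = (2 + 7 + 6 + 8) / 4 = 23/4 = 5.75
  mean(C) = (6 + 7 + 5 + 4) / 4 = 22/4 = 5.5

Step 2 — sample variances and covariances s[i,j] = (1/(n-1)) · Σ_k (x_{k,i} - mean_i) · (x_{k,j} - mean_j), with n-1 = 3:
  s[A,A] = ((0.5)·(0.5) + (2.5)·(2.5) + (-2.5)·(-2.5) + (-0.5)·(-0.5)) / 3 = 13/3 = 4.3333
  s[A,B] = ((0.5)·(-3.75) + (2.5)·(1.25) + (-2.5)·(0.25) + (-0.5)·(2.25)) / 3 = -0.5/3 = -0.1667
  s[A,C] = ((0.5)·(0.5) + (2.5)·(1.5) + (-2.5)·(-0.5) + (-0.5)·(-1.5)) / 3 = 6/3 = 2
  s[B,B] = ((-3.75)·(-3.75) + (1.25)·(1.25) + (0.25)·(0.25) + (2.25)·(2.25)) / 3 = 20.75/3 = 6.9167
  s[B,C] = ((-3.75)·(0.5) + (1.25)·(1.5) + (0.25)·(-0.5) + (2.25)·(-1.5)) / 3 = -3.5/3 = -1.1667
  s[C,C] = ((0.5)·(0.5) + (1.5)·(1.5) + (-0.5)·(-0.5) + (-1.5)·(-1.5)) / 3 = 5/3 = 1.6667
  Sample standard deviations s_i = √(s[i,i]):
  s(A) = √(4.3333) = 2.0817
  s(B) = √(6.9167) = 2.63
  s(C) = √(1.6667) = 1.291

Step 3 — r_{ij} = s_{ij} / (s_i · s_j):
  r[A,A] = 1 (diagonal).
  r[A,B] = -0.1667 / (2.0817 · 2.63) = -0.1667 / 5.4747 = -0.0304
  r[A,C] = 2 / (2.0817 · 1.291) = 2 / 2.6874 = 0.7442
  r[B,B] = 1 (diagonal).
  r[B,C] = -1.1667 / (2.63 · 1.291) = -1.1667 / 3.3953 = -0.3436
  r[C,C] = 1 (diagonal).

R is symmetric with unit diagonal. Assembling:

R = [[1, -0.0304, 0.7442],
 [-0.0304, 1, -0.3436],
 [0.7442, -0.3436, 1]]


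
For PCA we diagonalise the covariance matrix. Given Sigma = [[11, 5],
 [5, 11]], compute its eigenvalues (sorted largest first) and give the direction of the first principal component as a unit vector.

Step 1 — characteristic polynomial of 2×2 Sigma:
  det(Sigma - λI) = λ² - trace · λ + det = 0.
  trace = 11 + 11 = 22, det = 11·11 - (5)² = 96.
Step 2 — discriminant:
  Δ = trace² - 4·det = 484 - 384 = 100.
Step 3 — eigenvalues:
  λ = (trace ± √Δ)/2 = (22 ± 10)/2,
  λ_1 = 16,  λ_2 = 6.

Step 4 — unit eigenvector for λ_1: solve (Sigma - λ_1 I)v = 0. First row:
  (11 - 16)·v_x + (5)·v_y = 0, i.e. (-5)·v_x + (5)·v_y = 0,
  so v ∝ (b, λ_1 - a) = (5, 5) = u.
  ||u|| = √((5)² + (5)²) = √(50) ≈ 7.0711,
  v_1 = u/||u|| ≈ (0.7071, 0.7071) (||v_1|| = 1).

λ_1 = 16,  λ_2 = 6;  v_1 ≈ (0.7071, 0.7071)


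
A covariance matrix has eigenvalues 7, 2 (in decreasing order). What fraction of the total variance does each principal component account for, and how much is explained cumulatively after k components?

Step 1 — total variance = trace(Sigma) = Σ λ_i = 7 + 2 = 9.

Step 2 — fraction explained by component i = λ_i / Σ λ:
  PC1: 7/9 = 0.7778
  PC2: 2/9 = 0.2222

Step 3 — cumulative fraction after k components = (λ_1 + ... + λ_k) / Σ λ:
  k = 1: 7/9 = 0.7778
  k = 2: (7 + 2)/9 = 9/9 = 1

Summary (fraction, with percent):

explained: PC1 0.7778 (77.78%), PC2 0.2222 (22.22%);  cumulative: 0.7778, 1


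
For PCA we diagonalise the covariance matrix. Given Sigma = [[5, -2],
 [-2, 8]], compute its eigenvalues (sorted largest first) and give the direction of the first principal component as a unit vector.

Step 1 — characteristic polynomial of 2×2 Sigma:
  det(Sigma - λI) = λ² - trace · λ + det = 0.
  trace = 5 + 8 = 13, det = 5·8 - (-2)² = 36.
Step 2 — discriminant:
  Δ = trace² - 4·det = 169 - 144 = 25.
Step 3 — eigenvalues:
  λ = (trace ± √Δ)/2 = (13 ± 5)/2,
  λ_1 = 9,  λ_2 = 4.

Step 4 — unit eigenvector for λ_1: solve (Sigma - λ_1 I)v = 0. First row:
  (5 - 9)·v_x + (-2)·v_y = 0, i.e. (-4)·v_x + (-2)·v_y = 0,
  so v ∝ (b, λ_1 - a) = (-2, 4); multiply by -1 so the first entry is positive: u = (2, -4).
  ||u|| = √((2)² + (-4)²) = √(20) ≈ 4.4721,
  v_1 = u/||u|| ≈ (0.4472, -0.8944) (||v_1|| = 1).

λ_1 = 9,  λ_2 = 4;  v_1 ≈ (0.4472, -0.8944)


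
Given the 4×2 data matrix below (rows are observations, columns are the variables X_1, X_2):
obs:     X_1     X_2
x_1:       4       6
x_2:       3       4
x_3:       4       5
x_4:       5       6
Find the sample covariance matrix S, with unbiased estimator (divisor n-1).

Step 1 — column means:
  mean(X_1) = (4 + 3 + 4 + 5) / 4 = 16/4 = 4
  mean(X_2) = (6 + 4 + 5 + 6) / 4 = 21/4 = 5.25

Step 2 — sample covariance S[i,j] = (1/(n-1)) · Σ_k (x_{k,i} - mean_i) · (x_{k,j} - mean_j), with n-1 = 3.
  S[X_1,X_1] = ((0)·(0) + (-1)·(-1) + (0)·(0) + (1)·(1)) / 3 = 2/3 = 0.6667
  S[X_1,X_2] = ((0)·(0.75) + (-1)·(-1.25) + (0)·(-0.25) + (1)·(0.75)) / 3 = 2/3 = 0.6667
  S[X_2,X_2] = ((0.75)·(0.75) + (-1.25)·(-1.25) + (-0.25)·(-0.25) + (0.75)·(0.75)) / 3 = 2.75/3 = 0.9167

S is symmetric (S[j,i] = S[i,j]). Assembling:

S = [[0.6667, 0.6667],
 [0.6667, 0.9167]]


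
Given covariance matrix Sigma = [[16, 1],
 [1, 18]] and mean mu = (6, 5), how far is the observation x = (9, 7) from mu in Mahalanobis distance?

Step 1 — centre the observation: (x - mu) = (3, 2).

Step 2 — invert Sigma. det(Sigma) = 16·18 - (1)² = 287.
  Sigma^{-1} = (1/det) · [[d, -b], [-b, a]] = [[0.0627, -0.0035],
 [-0.0035, 0.0557]].

Step 3 — form the quadratic (x - mu)^T · Sigma^{-1} · (x - mu):
  Sigma^{-1} · (x - mu) = (0.1812, 0.101).
  (x - mu)^T · [Sigma^{-1} · (x - mu)] = (3)·(0.1812) + (2)·(0.101) = 0.7456.

Step 4 — take square root: d = √(0.7456) ≈ 0.8635.

d(x, mu) = √(0.7456) ≈ 0.8635


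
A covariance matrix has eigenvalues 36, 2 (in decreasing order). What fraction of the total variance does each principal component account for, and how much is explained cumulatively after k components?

Step 1 — total variance = trace(Sigma) = Σ λ_i = 36 + 2 = 38.

Step 2 — fraction explained by component i = λ_i / Σ λ:
  PC1: 36/38 = 0.9474
  PC2: 2/38 = 0.0526

Step 3 — cumulative fraction after k components = (λ_1 + ... + λ_k) / Σ λ:
  k = 1: 36/38 = 0.9474
  k = 2: (36 + 2)/38 = 38/38 = 1

Summary (fraction, with percent):

explained: PC1 0.9474 (94.74%), PC2 0.0526 (5.26%);  cumulative: 0.9474, 1


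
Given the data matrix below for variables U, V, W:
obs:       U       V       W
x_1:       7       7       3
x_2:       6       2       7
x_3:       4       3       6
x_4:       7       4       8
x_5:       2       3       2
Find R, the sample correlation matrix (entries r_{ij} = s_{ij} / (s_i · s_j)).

Step 1 — column means:
  mean(U) = (7 + 6 + 4 + 7 + 2) / 5 = 26/5 = 5.2
  mean(V) = (7 + 2 + 3 + 4 + 3) / 5 = 19/5 = 3.8
  mean(W) = (3 + 7 + 6 + 8 + 2) / 5 = 26/5 = 5.2

Step 2 — sample variances and covariances s[i,j] = (1/(n-1)) · Σ_k (x_{k,i} - mean_i) · (x_{k,j} - mean_j), with n-1 = 4:
  s[U,U] = ((1.8)·(1.8) + (0.8)·(0.8) + (-1.2)·(-1.2) + (1.8)·(1.8) + (-3.2)·(-3.2)) / 4 = 18.8/4 = 4.7
  s[U,V] = ((1.8)·(3.2) + (0.8)·(-1.8) + (-1.2)·(-0.8) + (1.8)·(0.2) + (-3.2)·(-0.8)) / 4 = 8.2/4 = 2.05
  s[U,W] = ((1.8)·(-2.2) + (0.8)·(1.8) + (-1.2)·(0.8) + (1.8)·(2.8) + (-3.2)·(-3.2)) / 4 = 11.8/4 = 2.95
  s[V,V] = ((3.2)·(3.2) + (-1.8)·(-1.8) + (-0.8)·(-0.8) + (0.2)·(0.2) + (-0.8)·(-0.8)) / 4 = 14.8/4 = 3.7
  s[V,W] = ((3.2)·(-2.2) + (-1.8)·(1.8) + (-0.8)·(0.8) + (0.2)·(2.8) + (-0.8)·(-3.2)) / 4 = -7.8/4 = -1.95
  s[W,W] = ((-2.2)·(-2.2) + (1.8)·(1.8) + (0.8)·(0.8) + (2.8)·(2.8) + (-3.2)·(-3.2)) / 4 = 26.8/4 = 6.7
  Sample standard deviations s_i = √(s[i,i]):
  s(U) = √(4.7) = 2.1679
  s(V) = √(3.7) = 1.9235
  s(W) = √(6.7) = 2.5884

Step 3 — r_{ij} = s_{ij} / (s_i · s_j):
  r[U,U] = 1 (diagonal).
  r[U,V] = 2.05 / (2.1679 · 1.9235) = 2.05 / 4.1701 = 0.4916
  r[U,W] = 2.95 / (2.1679 · 2.5884) = 2.95 / 5.6116 = 0.5257
  r[V,V] = 1 (diagonal).
  r[V,W] = -1.95 / (1.9235 · 2.5884) = -1.95 / 4.979 = -0.3916
  r[W,W] = 1 (diagonal).

R is symmetric with unit diagonal. Assembling:

R = [[1, 0.4916, 0.5257],
 [0.4916, 1, -0.3916],
 [0.5257, -0.3916, 1]]


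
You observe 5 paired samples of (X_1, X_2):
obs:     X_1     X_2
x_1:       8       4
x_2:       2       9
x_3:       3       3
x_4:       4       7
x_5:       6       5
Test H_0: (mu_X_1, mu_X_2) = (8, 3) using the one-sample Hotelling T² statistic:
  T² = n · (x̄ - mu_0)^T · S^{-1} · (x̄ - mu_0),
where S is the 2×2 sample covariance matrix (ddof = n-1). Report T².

Step 1 — sample mean vector:
  mean(X_1) = (8 + 2 + 3 + 4 + 6) / 5 = 23/5 = 4.6
  mean(X_2) = (4 + 9 + 3 + 7 + 5) / 5 = 28/5 = 5.6
  x̄ = (4.6, 5.6),  deviation x̄ - mu_0 = (4.6, 5.6) - (8, 3) = (-3.4, 2.6).

Step 2 — sample covariance matrix, S[i,j] = (1/(n-1)) · Σ_k (x_{k,i} - mean_i) · (x_{k,j} - mean_j), divisor n-1 = 4:
  S[X_1,X_1] = ((3.4)·(3.4) + (-2.6)·(-2.6) + (-1.6)·(-1.6) + (-0.6)·(-0.6) + (1.4)·(1.4)) / 4 = 23.2/4 = 5.8
  S[X_1,X_2] = ((3.4)·(-1.6) + (-2.6)·(3.4) + (-1.6)·(-2.6) + (-0.6)·(1.4) + (1.4)·(-0.6)) / 4 = -11.8/4 = -2.95
  S[X_2,X_2] = ((-1.6)·(-1.6) + (3.4)·(3.4) + (-2.6)·(-2.6) + (1.4)·(1.4) + (-0.6)·(-0.6)) / 4 = 23.2/4 = 5.8
  S = [[5.8, -2.95],
 [-2.95, 5.8]].

Step 3 — invert S. det(S) = 5.8·5.8 - (-2.95)² = 24.9375.
  S^{-1} = (1/det) · [[d, -b], [-b, a]] = [[0.2326, 0.1183],
 [0.1183, 0.2326]].

Step 4 — quadratic form (x̄ - mu_0)^T · S^{-1} · (x̄ - mu_0):
  S^{-1} · (x̄ - mu_0) = (-0.4832, 0.2025),
  (x̄ - mu_0)^T · [...] = (-3.4)·(-0.4832) + (2.6)·(0.2025) = 2.1694.

Step 5 — scale by n: T² = 5 · 2.1694 = 10.8471.

T² ≈ 10.8471


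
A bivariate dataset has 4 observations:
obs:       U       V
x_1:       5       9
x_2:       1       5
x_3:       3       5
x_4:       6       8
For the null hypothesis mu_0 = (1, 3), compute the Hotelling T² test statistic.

Step 1 — sample mean vector:
  mean(U) = (5 + 1 + 3 + 6) / 4 = 15/4 = 3.75
  mean(V) = (9 + 5 + 5 + 8) / 4 = 27/4 = 6.75
  x̄ = (3.75, 6.75),  deviation x̄ - mu_0 = (3.75, 6.75) - (1, 3) = (2.75, 3.75).

Step 2 — sample covariance matrix, S[i,j] = (1/(n-1)) · Σ_k (x_{k,i} - mean_i) · (x_{k,j} - mean_j), divisor n-1 = 3:
  S[U,U] = ((1.25)·(1.25) + (-2.75)·(-2.75) + (-0.75)·(-0.75) + (2.25)·(2.25)) / 3 = 14.75/3 = 4.9167
  S[U,V] = ((1.25)·(2.25) + (-2.75)·(-1.75) + (-0.75)·(-1.75) + (2.25)·(1.25)) / 3 = 11.75/3 = 3.9167
  S[V,V] = ((2.25)·(2.25) + (-1.75)·(-1.75) + (-1.75)·(-1.75) + (1.25)·(1.25)) / 3 = 12.75/3 = 4.25
  S = [[4.9167, 3.9167],
 [3.9167, 4.25]].

Step 3 — invert S. det(S) = 4.9167·4.25 - (3.9167)² = 5.5556.
  S^{-1} = (1/det) · [[d, -b], [-b, a]] = [[0.765, -0.705],
 [-0.705, 0.885]].

Step 4 — quadratic form (x̄ - mu_0)^T · S^{-1} · (x̄ - mu_0):
  S^{-1} · (x̄ - mu_0) = (-0.54, 1.38),
  (x̄ - mu_0)^T · [...] = (2.75)·(-0.54) + (3.75)·(1.38) = 3.69.

Step 5 — scale by n: T² = 4 · 3.69 = 14.76.

T² ≈ 14.76


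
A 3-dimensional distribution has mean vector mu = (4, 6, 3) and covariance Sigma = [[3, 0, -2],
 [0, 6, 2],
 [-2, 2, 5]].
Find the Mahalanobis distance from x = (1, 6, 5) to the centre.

Step 1 — centre the observation: (x - mu) = (-3, 0, 2).

Step 2 — invert Sigma (cofactor / det for 3×3, or solve directly):
  Sigma^{-1} = [[0.4815, -0.0741, 0.2222],
 [-0.0741, 0.2037, -0.1111],
 [0.2222, -0.1111, 0.3333]].

Step 3 — form the quadratic (x - mu)^T · Sigma^{-1} · (x - mu):
  Sigma^{-1} · (x - mu) = (-1, 0, 0).
  (x - mu)^T · [Sigma^{-1} · (x - mu)] = (-3)·(-1) + (0)·(0) + (2)·(0) = 3.

Step 4 — take square root: d = √(3) ≈ 1.7321.

d(x, mu) = √(3) ≈ 1.7321


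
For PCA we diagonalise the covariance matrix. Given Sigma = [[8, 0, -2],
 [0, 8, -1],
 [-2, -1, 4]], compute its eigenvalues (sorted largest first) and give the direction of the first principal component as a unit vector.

Step 1 — characteristic polynomial p(λ) = det(λI - Sigma) = λ³ - tr·λ² + c_1·λ - det, where tr = trace, c_1 = sum of the principal 2×2 minors, det = det(Sigma):
  tr = 8 + 8 + 4 = 20,
  c_1 = (8·8 - (0)²) + (8·4 - (-2)²) + (8·4 - (-1)²) = 64 + 28 + 31 = 123,
  det = 8·(8·4 - (-1)²) - (0)·((0)·4 - (-1)·(-2)) + (-2)·((0)·(-1) - 8·(-2)) = 8·(31) - (0)·(-2) + (-2)·(16) = 216.
  So p(λ) = λ³ - 20λ² + 123λ - 216.
Step 2 — look for an integer root (rational root theorem: any rational root is an integer divisor of 216). Testing λ = 3:
  p(3) = 27 - 180 + 369 - 216 = 0  ✓
  Dividing out (λ - 3): p(λ) = (λ - 3)(λ² - 17λ + 72).
Step 3 — remaining eigenvalues from the quadratic λ² - 17λ + 72 = 0:
  Δ = 17² - 4·72 = 289 - 288 = 1,  λ = (17 ± √1)/2 = (17 ± 1)/2 = 9 or 8.
  Sorted: λ_1 = 9,  λ_2 = 8,  λ_3 = 3  (check: sum = 20 = tr ✓).

Step 4 — unit eigenvector for λ_1 = 9: v spans the null space of (Sigma - λ_1 I), whose rows are
  r_1 = (-1, 0, -2),  r_2 = (0, -1, -1),  r_3 = (-2, -1, -5).
  v is orthogonal to every row, so take v ∝ r_1 × r_2 = ((0)·(-1) - (-2)·(-1), (-2)·(0) - (-1)·(-1), (-1)·(-1) - (0)·(0)) = (-2, -1, 1).
  Rescale (multiply by -1 so the first nonzero entry is positive): u = (2, 1, -1).
  ||u|| = √((2)² + (1)² + (-1)²) = √(6) ≈ 2.4495,  v_1 = u/||u|| ≈ (0.8165, 0.4082, -0.4082) (||v_1|| = 1).

λ_1 = 9,  λ_2 = 8,  λ_3 = 3;  v_1 ≈ (0.8165, 0.4082, -0.4082)


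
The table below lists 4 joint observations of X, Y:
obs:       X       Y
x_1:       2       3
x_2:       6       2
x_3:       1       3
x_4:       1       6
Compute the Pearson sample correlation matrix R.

Step 1 — column means:
  mean(X) = (2 + 6 + 1 + 1) / 4 = 10/4 = 2.5
  mean(Y) = (3 + 2 + 3 + 6) / 4 = 14/4 = 3.5

Step 2 — sample variances and covariances s[i,j] = (1/(n-1)) · Σ_k (x_{k,i} - mean_i) · (x_{k,j} - mean_j), with n-1 = 3:
  s[X,X] = ((-0.5)·(-0.5) + (3.5)·(3.5) + (-1.5)·(-1.5) + (-1.5)·(-1.5)) / 3 = 17/3 = 5.6667
  s[X,Y] = ((-0.5)·(-0.5) + (3.5)·(-1.5) + (-1.5)·(-0.5) + (-1.5)·(2.5)) / 3 = -8/3 = -2.6667
  s[Y,Y] = ((-0.5)·(-0.5) + (-1.5)·(-1.5) + (-0.5)·(-0.5) + (2.5)·(2.5)) / 3 = 9/3 = 3
  Sample standard deviations s_i = √(s[i,i]):
  s(X) = √(5.6667) = 2.3805
  s(Y) = √(3) = 1.7321

Step 3 — r_{ij} = s_{ij} / (s_i · s_j):
  r[X,X] = 1 (diagonal).
  r[X,Y] = -2.6667 / (2.3805 · 1.7321) = -2.6667 / 4.1231 = -0.6468
  r[Y,Y] = 1 (diagonal).

R is symmetric with unit diagonal. Assembling:

R = [[1, -0.6468],
 [-0.6468, 1]]


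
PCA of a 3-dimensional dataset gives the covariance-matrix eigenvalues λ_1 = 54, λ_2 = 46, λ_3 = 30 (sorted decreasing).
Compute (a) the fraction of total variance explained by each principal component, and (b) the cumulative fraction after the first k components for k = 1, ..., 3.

Step 1 — total variance = trace(Sigma) = Σ λ_i = 54 + 46 + 30 = 130.

Step 2 — fraction explained by component i = λ_i / Σ λ:
  PC1: 54/130 = 0.4154
  PC2: 46/130 = 0.3538
  PC3: 30/130 = 0.2308

Step 3 — cumulative fraction after k components = (λ_1 + ... + λ_k) / Σ λ:
  k = 1: 54/130 = 0.4154
  k = 2: (54 + 46)/130 = 100/130 = 0.7692
  k = 3: (54 + 46 + 30)/130 = 130/130 = 1

Summary (fraction, with percent):

explained: PC1 0.4154 (41.54%), PC2 0.3538 (35.38%), PC3 0.2308 (23.08%);  cumulative: 0.4154, 0.7692, 1


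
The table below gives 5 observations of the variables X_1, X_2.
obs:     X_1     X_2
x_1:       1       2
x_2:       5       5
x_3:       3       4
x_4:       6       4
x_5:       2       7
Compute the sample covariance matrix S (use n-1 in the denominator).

Step 1 — column means:
  mean(X_1) = (1 + 5 + 3 + 6 + 2) / 5 = 17/5 = 3.4
  mean(X_2) = (2 + 5 + 4 + 4 + 7) / 5 = 22/5 = 4.4

Step 2 — sample covariance S[i,j] = (1/(n-1)) · Σ_k (x_{k,i} - mean_i) · (x_{k,j} - mean_j), with n-1 = 4.
  S[X_1,X_1] = ((-2.4)·(-2.4) + (1.6)·(1.6) + (-0.4)·(-0.4) + (2.6)·(2.6) + (-1.4)·(-1.4)) / 4 = 17.2/4 = 4.3
  S[X_1,X_2] = ((-2.4)·(-2.4) + (1.6)·(0.6) + (-0.4)·(-0.4) + (2.6)·(-0.4) + (-1.4)·(2.6)) / 4 = 2.2/4 = 0.55
  S[X_2,X_2] = ((-2.4)·(-2.4) + (0.6)·(0.6) + (-0.4)·(-0.4) + (-0.4)·(-0.4) + (2.6)·(2.6)) / 4 = 13.2/4 = 3.3

S is symmetric (S[j,i] = S[i,j]). Assembling:

S = [[4.3, 0.55],
 [0.55, 3.3]]
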